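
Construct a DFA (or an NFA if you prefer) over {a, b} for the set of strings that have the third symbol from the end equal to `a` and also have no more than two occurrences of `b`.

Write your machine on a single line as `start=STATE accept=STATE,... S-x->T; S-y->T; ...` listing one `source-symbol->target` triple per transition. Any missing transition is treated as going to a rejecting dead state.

Run two small machines in parallel and take their product. One (15 states) tracks the last 3 symbols read; the other (4 states) tracks the count of `b`s, saturating at 3. Each combined state is a pair, one component from each; accept when both components accept. After merging equivalent states the machine shrinks.
With 20 states:
          a    b  
>  q0     q1   q2 
   q1     q3   q4 
   q2     q5   q6 
   q3     q7   q8 
   q4     q9  q10 
   q5    q11  q12 
   q6    q13  q14 
 * q7     q7   q8 
 * q8     q9  q10 
 * q9    q11  q12 
 * q10   q13  q14 
   q11   q15  q16 
   q12   q17  q14 
   q13   q18  q14 
   q14   q14  q14 
 * q15   q15  q16 
 * q16   q17  q14 
 * q17   q18  q14 
   q18   q19  q14 
 * q19   q19  q14 
(> = start, * = accepting)

start=q0; accept=q7,q8,q9,q10,q15,q16,q17,q19; q0-a->q1; q0-b->q2; q1-a->q3; q1-b->q4; q2-a->q5; q2-b->q6; q3-a->q7; q3-b->q8; q4-a->q9; q4-b->q10; q5-a->q11; q5-b->q12; q6-a->q13; q6-b->q14; q7-a->q7; q7-b->q8; q8-a->q9; q8-b->q10; q9-a->q11; q9-b->q12; q10-a->q13; q10-b->q14; q11-a->q15; q11-b->q16; q12-a->q17; q12-b->q14; q13-a->q18; q13-b->q14; q14-a->q14; q14-b->q14; q15-a->q15; q15-b->q16; q16-a->q17; q16-b->q14; q17-a->q18; q17-b->q14; q18-a->q19; q18-b->q14; q19-a->q19; q19-b->q14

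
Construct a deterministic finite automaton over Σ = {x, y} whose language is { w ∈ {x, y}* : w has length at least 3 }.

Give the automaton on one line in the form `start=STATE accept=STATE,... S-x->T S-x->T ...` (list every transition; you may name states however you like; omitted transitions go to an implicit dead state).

start=s0 accept=s3,s4 s0-x->s1 s0-y->s1 s1-x->s2 s1-y->s2 s2-x->s3 s2-y->s3 s3-x->s4 s3-y->s4 s4-x->s4 s4-y->s4

We only need to distinguish lengths 0, 1, …, 3, and '>3'. Chain s0 → s1 → s2 → s3 → s4 on every symbol, with s4 looping. Accepting states: {s3, s4}.
With 5 states:
        x   y  
>  s0   s1  s1 
   s1   s2  s2 
   s2   s3  s3 
 * s3   s4  s4 
 * s4   s4  s4 
(> = start, * = accepting)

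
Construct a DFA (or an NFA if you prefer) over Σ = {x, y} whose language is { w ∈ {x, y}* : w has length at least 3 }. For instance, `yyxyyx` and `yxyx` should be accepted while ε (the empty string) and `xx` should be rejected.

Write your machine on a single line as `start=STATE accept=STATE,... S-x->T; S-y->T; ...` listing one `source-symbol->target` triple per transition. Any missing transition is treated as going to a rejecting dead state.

start=q0; accept=q3,q4; q0-x->q1; q0-y->q1; q1-x->q2; q1-y->q2; q2-x->q3; q2-y->q3; q3-x->q4; q3-y->q4; q4-x->q4; q4-y->q4

Count input length up to 4: every symbol moves from q0 toward q4, which means 'more than 3' and absorbs. Accept from {q3, q4}.
5 states suffice.
        x   y  
>  q0   q1  q1 
   q1   q2  q2 
   q2   q3  q3 
 * q3   q4  q4 
 * q4   q4  q4 
(> = start, * = accepting)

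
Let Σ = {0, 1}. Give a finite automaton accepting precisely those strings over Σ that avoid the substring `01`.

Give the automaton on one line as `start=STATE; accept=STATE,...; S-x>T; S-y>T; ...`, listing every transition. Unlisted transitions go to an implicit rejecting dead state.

This is the complement of 'contains `01`'. Use the same substring-matching states — S0 through S2 holding how much of `01` has just been matched — but flip the accepting set: everything except the trap S2 accepts.
        0   1  
>* S0   S1  S0 
 * S1   S1  S2 
   S2   S2  S2 
(> = start, * = accepting)

start=S0; accept=S0,S1; S0-0>S1; S0-1>S0; S1-0>S1; S1-1>S2; S2-0>S2; S2-1>S2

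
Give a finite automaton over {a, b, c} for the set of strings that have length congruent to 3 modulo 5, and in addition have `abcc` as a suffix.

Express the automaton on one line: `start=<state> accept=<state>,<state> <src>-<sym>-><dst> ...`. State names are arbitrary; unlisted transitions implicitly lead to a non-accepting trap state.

Run two small machines in parallel and take their product. One (5 states) tracks the input length modulo 5; the other (5 states) tracks how much of the suffix `abcc` has currently been matched. Each combined state is a pair, one component from each; accept when both components accept. Minimizing collapses redundant product states.
        a   b   c  
>  q0   q1  q1  q1 
   q1   q2  q2  q2 
   q2   q3  q3  q3 
   q3   q4  q4  q4 
   q4   q5  q0  q0 
   q5   q1  q6  q1 
   q6   q2  q2  q7 
   q7   q3  q3  q8 
 * q8   q4  q4  q4 
(> = start, * = accepting)

start=q0 accept=q8 q0-a->q1 q0-b->q1 q0-c->q1 q1-a->q2 q1-b->q2 q1-c->q2 q2-a->q3 q2-b->q3 q2-c->q3 q3-a->q4 q3-b->q4 q3-c->q4 q4-a->q5 q4-b->q0 q4-c->q0 q5-a->q1 q5-b->q6 q5-c->q1 q6-a->q2 q6-b->q2 q6-c->q7 q7-a->q3 q7-b->q3 q7-c->q8 q8-a->q4 q8-b->q4 q8-c->q4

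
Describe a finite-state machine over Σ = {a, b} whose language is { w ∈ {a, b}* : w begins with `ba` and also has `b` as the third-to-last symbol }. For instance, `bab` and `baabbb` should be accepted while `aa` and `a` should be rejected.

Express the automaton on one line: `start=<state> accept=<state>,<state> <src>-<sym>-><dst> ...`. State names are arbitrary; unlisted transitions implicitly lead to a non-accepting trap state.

Build one automaton per condition and run them in lockstep. One (4 states) tracks whether the input so far still matches the prefix `ba`; the other (15 states) tracks the last 3 symbols read. Each combined state is a pair, one component from each; accept when both components accept.
          a    b  
>  s0     s1   s2 
   s1     s3   s4 
   s2     s5   s6 
   s3     s7   s8 
   s4     s9  s10 
   s5    s11  s12 
   s6    s13  s14 
   s7     s7   s8 
   s8     s9  s10 
   s9    s15  s16 
   s10   s13  s14 
 * s11   s17  s18 
 * s12   s19  s20 
   s13   s15  s16 
   s14   s13  s14 
   s15    s7   s8 
   s16    s9  s10 
   s17   s17  s18 
   s18   s19  s20 
   s19   s11  s12 
   s20   s21  s22 
 * s21   s11  s12 
 * s22   s21  s22 
(> = start, * = accepting)

start=s0 accept=s11,s12,s21,s22 s0-a->s1 s0-b->s2 s1-a->s3 s1-b->s4 s2-a->s5 s2-b->s6 s3-a->s7 s3-b->s8 s4-a->s9 s4-b->s10 s5-a->s11 s5-b->s12 s6-a->s13 s6-b->s14 s7-a->s7 s7-b->s8 s8-a->s9 s8-b->s10 s9-a->s15 s9-b->s16 s10-a->s13 s10-b->s14 s11-a->s17 s11-b->s18 s12-a->s19 s12-b->s20 s13-a->s15 s13-b->s16 s14-a->s13 s14-b->s14 s15-a->s7 s15-b->s8 s16-a->s9 s16-b->s10 s17-a->s17 s17-b->s18 s18-a->s19 s18-b->s20 s19-a->s11 s19-b->s12 s20-a->s21 s20-b->s22 s21-a->s11 s21-b->s12 s22-a->s21 s22-b->s22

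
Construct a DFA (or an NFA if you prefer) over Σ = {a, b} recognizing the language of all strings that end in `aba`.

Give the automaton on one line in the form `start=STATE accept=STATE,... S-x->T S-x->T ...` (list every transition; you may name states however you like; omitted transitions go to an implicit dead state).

start=s0 accept=s3 s0-a->s1 s0-b->s0 s1-a->s1 s1-b->s2 s2-a->s3 s2-b->s0 s3-a->s1 s3-b->s2

Remember how much of `aba` the current input suffix matches. State s0 means no match yet; s1 means the last symbol is `a`; s2 means the last 2 symbols are `ab`; s3 means the last 3 symbols are `aba`. Only s3 accepts. On a mismatch, fall back to the longest proper suffix that is still a prefix of `aba`.
With 4 states:
        a   b  
>  s0   s1  s0 
   s1   s1  s2 
   s2   s3  s0 
 * s3   s1  s2 
(> = start, * = accepting)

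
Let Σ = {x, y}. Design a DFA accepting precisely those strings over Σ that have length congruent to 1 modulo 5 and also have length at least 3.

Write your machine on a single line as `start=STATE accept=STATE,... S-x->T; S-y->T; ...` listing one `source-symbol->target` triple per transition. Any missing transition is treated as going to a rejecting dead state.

Handle the two conditions separately and then intersect. One (5 states) tracks the input length modulo 5; the other (5 states) tracks the input length, saturating at 4. Each combined state is a pair, one component from each; accept when both components accept.
With 9 states:
        x   y  
>  s0   s1  s1 
   s1   s2  s2 
   s2   s3  s3 
   s3   s4  s4 
   s4   s5  s5 
   s5   s6  s6 
 * s6   s7  s7 
   s7   s8  s8 
   s8   s4  s4 
(> = start, * = accepting)

start=s0; accept=s6; s0-x->s1; s0-y->s1; s1-x->s2; s1-y->s2; s2-x->s3; s2-y->s3; s3-x->s4; s3-y->s4; s4-x->s5; s4-y->s5; s5-x->s6; s5-y->s6; s6-x->s7; s6-y->s7; s7-x->s8; s7-y->s8; s8-x->s4; s8-y->s4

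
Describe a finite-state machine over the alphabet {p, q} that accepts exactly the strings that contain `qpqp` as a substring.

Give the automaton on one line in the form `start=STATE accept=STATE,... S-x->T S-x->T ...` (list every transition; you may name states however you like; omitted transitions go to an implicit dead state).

start=A accept=E A-p->A A-q->B B-p->C B-q->B C-p->A C-q->D D-p->E D-q->B E-p->E E-q->E

Track how much of `qpqp` has been matched so far: state A is no progress, E is the absorbing accept state reached once `qpqp` has occurred. Intermediate states record partial matches; on a mismatch, fall back to the longest reusable overlap.
A 5-state machine:
       p  q 
>  A   A  B 
   B   C  B 
   C   A  D 
   D   E  B 
 * E   E  E 
(> = start, * = accepting)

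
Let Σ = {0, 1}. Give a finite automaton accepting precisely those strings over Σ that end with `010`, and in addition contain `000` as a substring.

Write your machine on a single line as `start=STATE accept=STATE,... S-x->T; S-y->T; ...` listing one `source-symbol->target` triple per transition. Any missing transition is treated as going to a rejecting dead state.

start=s0; accept=s5; s0-0->s1; s0-1->s0; s1-0->s2; s1-1->s0; s2-0->s3; s2-1->s0; s3-0->s3; s3-1->s4; s4-0->s5; s4-1->s6; s5-0->s3; s5-1->s4; s6-0->s3; s6-1->s6

Handle the two conditions separately and then intersect. One (4 states) tracks how much of the suffix `010` has currently been matched; the other (4 states) tracks whether and how much of `000` has been seen. Each combined state is a pair, one component from each; accept when both components accept. Minimizing collapses redundant product states.
7 states suffice.
        0   1  
>  s0   s1  s0 
   s1   s2  s0 
   s2   s3  s0 
   s3   s3  s4 
   s4   s5  s6 
 * s5   s3  s4 
   s6   s3  s6 
(> = start, * = accepting)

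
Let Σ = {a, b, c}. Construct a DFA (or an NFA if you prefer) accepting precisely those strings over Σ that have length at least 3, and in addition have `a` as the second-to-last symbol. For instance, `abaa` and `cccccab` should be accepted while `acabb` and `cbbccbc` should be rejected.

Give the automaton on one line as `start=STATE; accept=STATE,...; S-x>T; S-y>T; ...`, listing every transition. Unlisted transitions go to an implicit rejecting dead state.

start=q0; accept=q3,q4; q0-a>q1; q0-b>q1; q0-c>q1; q1-a>q2; q1-b>q1; q1-c>q1; q2-a>q3; q2-b>q4; q2-c>q4; q3-a>q3; q3-b>q4; q3-c>q4; q4-a>q2; q4-b>q1; q4-c>q1

Build one automaton per condition and run them in lockstep. One (5 states) tracks the input length, saturating at 4; the other (13 states) tracks the last 2 symbols read. Each combined state is a pair, one component from each; accept when both components accept. Minimizing collapses redundant product states.
A 5-state machine:
        a   b   c  
>  q0   q1  q1  q1 
   q1   q2  q1  q1 
   q2   q3  q4  q4 
 * q3   q3  q4  q4 
 * q4   q2  q1  q1 
(> = start, * = accepting)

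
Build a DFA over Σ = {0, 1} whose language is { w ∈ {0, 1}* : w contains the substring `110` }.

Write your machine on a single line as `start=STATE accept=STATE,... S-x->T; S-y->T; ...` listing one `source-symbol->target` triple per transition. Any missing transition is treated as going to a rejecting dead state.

Track how much of `110` has been matched so far: state s0 is no progress, s3 is the absorbing accept state reached once `110` has occurred. Intermediate states record partial matches; on a mismatch, fall back to the longest reusable overlap.
4 states suffice.
        0   1  
>  s0   s0  s1 
   s1   s0  s2 
   s2   s3  s2 
 * s3   s3  s3 
(> = start, * = accepting)

start=s0; accept=s3; s0-0->s0; s0-1->s1; s1-0->s0; s1-1->s2; s2-0->s3; s2-1->s2; s3-0->s3; s3-1->s3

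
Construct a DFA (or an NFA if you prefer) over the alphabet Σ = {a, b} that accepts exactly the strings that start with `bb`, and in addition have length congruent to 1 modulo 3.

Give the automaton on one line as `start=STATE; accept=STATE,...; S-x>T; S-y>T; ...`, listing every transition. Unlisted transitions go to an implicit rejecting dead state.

start=q0; accept=q5; q0-a>q1; q0-b>q2; q1-a>q1; q1-b>q1; q2-a>q1; q2-b>q3; q3-a>q4; q3-b>q4; q4-a>q5; q4-b>q5; q5-a>q3; q5-b>q3

Run two small machines in parallel and take their product. One (4 states) tracks whether the input so far still matches the prefix `bb`; the other (3 states) tracks the input length modulo 3. Each combined state is a pair, one component from each; accept when both components accept. Equivalent product states are then merged.
        a   b  
>  q0   q1  q2 
   q1   q1  q1 
   q2   q1  q3 
   q3   q4  q4 
   q4   q5  q5 
 * q5   q3  q3 
(> = start, * = accepting)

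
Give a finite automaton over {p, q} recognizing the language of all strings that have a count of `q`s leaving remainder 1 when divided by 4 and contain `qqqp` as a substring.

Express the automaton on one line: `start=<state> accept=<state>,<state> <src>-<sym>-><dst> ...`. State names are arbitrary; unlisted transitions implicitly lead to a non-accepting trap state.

Build one automaton per condition and run them in lockstep. The first has 4 states tracking the count of `q`s modulo 4; the second has 5 states tracking whether and how much of `qqqp` has been seen. A product state is a pair (one from each), accepting exactly when both do.
With 20 states:
          p    q  
>  S0     S0   S1 
   S1     S2   S3 
   S2     S2   S4 
   S3     S5   S6 
   S4     S5   S7 
   S5     S5   S8 
   S6     S9  S10 
   S7    S11  S10 
   S8    S11  S12 
   S9     S9  S13 
   S10   S13  S14 
   S11   S11  S15 
   S12    S0  S14 
   S13   S13  S16 
   S14   S16  S17 
   S15    S0  S18 
 * S16   S16  S19 
   S17   S19   S6 
   S18    S2  S17 
   S19   S19   S9 
(> = start, * = accepting)

start=S0 accept=S16 S0-p->S0 S0-q->S1 S1-p->S2 S1-q->S3 S2-p->S2 S2-q->S4 S3-p->S5 S3-q->S6 S4-p->S5 S4-q->S7 S5-p->S5 S5-q->S8 S6-p->S9 S6-q->S10 S7-p->S11 S7-q->S10 S8-p->S11 S8-q->S12 S9-p->S9 S9-q->S13 S10-p->S13 S10-q->S14 S11-p->S11 S11-q->S15 S12-p->S0 S12-q->S14 S13-p->S13 S13-q->S16 S14-p->S16 S14-q->S17 S15-p->S0 S15-q->S18 S16-p->S16 S16-q->S19 S17-p->S19 S17-q->S6 S18-p->S2 S18-q->S17 S19-p->S19 S19-q->S9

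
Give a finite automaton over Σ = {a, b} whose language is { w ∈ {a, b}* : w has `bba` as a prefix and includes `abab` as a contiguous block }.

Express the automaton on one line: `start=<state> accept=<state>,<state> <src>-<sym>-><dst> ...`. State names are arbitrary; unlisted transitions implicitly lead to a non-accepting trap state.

start=q0 accept=q12 q0-a->q1 q0-b->q2 q1-a->q1 q1-b->q3 q2-a->q1 q2-b->q4 q3-a->q5 q3-b->q6 q4-a->q7 q4-b->q6 q5-a->q1 q5-b->q8 q6-a->q1 q6-b->q6 q7-a->q7 q7-b->q9 q8-a->q8 q8-b->q8 q9-a->q10 q9-b->q11 q10-a->q7 q10-b->q12 q11-a->q7 q11-b->q11 q12-a->q12 q12-b->q12

Handle the two conditions separately and then intersect. The first has 5 states tracking whether the input so far still matches the prefix `bba`; the second has 5 states tracking whether and how much of `abab` has been seen. A product state is a pair (one from each), accepting exactly when both do.
          a    b  
>  q0     q1   q2 
   q1     q1   q3 
   q2     q1   q4 
   q3     q5   q6 
   q4     q7   q6 
   q5     q1   q8 
   q6     q1   q6 
   q7     q7   q9 
   q8     q8   q8 
   q9    q10  q11 
   q10    q7  q12 
   q11    q7  q11 
 * q12   q12  q12 
(> = start, * = accepting)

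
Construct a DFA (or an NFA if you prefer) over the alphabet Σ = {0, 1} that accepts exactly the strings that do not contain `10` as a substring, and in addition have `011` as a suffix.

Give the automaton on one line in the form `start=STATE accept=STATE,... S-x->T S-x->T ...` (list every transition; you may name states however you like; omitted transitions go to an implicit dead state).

Run two small machines in parallel and take their product. One (3 states) tracks partial matches of the forbidden pattern `10`; the other (4 states) tracks how much of the suffix `011` has currently been matched. Each combined state is a pair, one component from each; accept when both components accept. After merging equivalent states the machine shrinks.
5 states suffice.
        0   1  
>  s0   s1  s2 
   s1   s1  s3 
   s2   s2  s2 
   s3   s2  s4 
 * s4   s2  s2 
(> = start, * = accepting)

start=s0 accept=s4 s0-0->s1 s0-1->s2 s1-0->s1 s1-1->s3 s2-0->s2 s2-1->s2 s3-0->s2 s3-1->s4 s4-0->s2 s4-1->s2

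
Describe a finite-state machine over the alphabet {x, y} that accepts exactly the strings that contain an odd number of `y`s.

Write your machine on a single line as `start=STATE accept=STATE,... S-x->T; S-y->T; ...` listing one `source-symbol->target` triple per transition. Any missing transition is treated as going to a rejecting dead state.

The only thing that matters is how many `y`s have appeared, reduced mod 2. Use one state per residue: A for 0, …, B for 1. Reading `y` moves to the next residue; anything else stays put. B is accepting.
With 2 states:
       x  y 
>  A   A  B 
 * B   B  A 
(> = start, * = accepting)

start=A; accept=B; A-x->A; A-y->B; B-x->B; B-y->A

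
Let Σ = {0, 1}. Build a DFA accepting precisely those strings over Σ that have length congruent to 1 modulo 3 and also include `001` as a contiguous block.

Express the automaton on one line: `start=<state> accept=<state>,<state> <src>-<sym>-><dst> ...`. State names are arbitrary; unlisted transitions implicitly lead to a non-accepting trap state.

Handle the two conditions separately and then intersect. The first has 3 states tracking the input length modulo 3; the second has 4 states tracking whether and how much of `001` has been seen. A product state is a pair (one from each), accepting exactly when both do.
12 states suffice.
       0  1 
>  A   B  C 
   B   D  E 
   C   F  E 
   D   G  H 
   E   I  A 
   F   G  A 
   G   J  K 
   H   K  K 
   I   J  C 
   J   D  L 
 * K   L  L 
   L   H  H 
(> = start, * = accepting)

start=A accept=K A-0->B A-1->C B-0->D B-1->E C-0->F C-1->E D-0->G D-1->H E-0->I E-1->A F-0->G F-1->A G-0->J G-1->K H-0->K H-1->K I-0->J I-1->C J-0->D J-1->L K-0->L K-1->L L-0->H L-1->H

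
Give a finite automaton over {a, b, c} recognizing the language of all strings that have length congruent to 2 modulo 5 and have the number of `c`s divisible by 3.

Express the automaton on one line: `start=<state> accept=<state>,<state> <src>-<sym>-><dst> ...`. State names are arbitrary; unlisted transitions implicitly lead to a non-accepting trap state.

start=s0 accept=s3 s0-a->s1 s0-b->s1 s0-c->s2 s1-a->s3 s1-b->s3 s1-c->s4 s2-a->s4 s2-b->s4 s2-c->s5 s3-a->s6 s3-b->s6 s3-c->s7 s4-a->s7 s4-b->s7 s4-c->s8 s5-a->s8 s5-b->s8 s5-c->s6 s6-a->s9 s6-b->s9 s6-c->s10 s7-a->s10 s7-b->s10 s7-c->s11 s8-a->s11 s8-b->s11 s8-c->s9 s9-a->s0 s9-b->s0 s9-c->s12 s10-a->s12 s10-b->s12 s10-c->s13 s11-a->s13 s11-b->s13 s11-c->s0 s12-a->s2 s12-b->s2 s12-c->s14 s13-a->s14 s13-b->s14 s13-c->s1 s14-a->s5 s14-b->s5 s14-c->s3

Run two small machines in parallel and take their product. One (5 states) tracks the input length modulo 5; the other (3 states) tracks the count of `c`s modulo 3. Each combined state is a pair, one component from each; accept when both components accept.
A 15-state machine:
          a    b    c  
>  s0     s1   s1   s2 
   s1     s3   s3   s4 
   s2     s4   s4   s5 
 * s3     s6   s6   s7 
   s4     s7   s7   s8 
   s5     s8   s8   s6 
   s6     s9   s9  s10 
   s7    s10  s10  s11 
   s8    s11  s11   s9 
   s9     s0   s0  s12 
   s10   s12  s12  s13 
   s11   s13  s13   s0 
   s12    s2   s2  s14 
   s13   s14  s14   s1 
   s14    s5   s5   s3 
(> = start, * = accepting)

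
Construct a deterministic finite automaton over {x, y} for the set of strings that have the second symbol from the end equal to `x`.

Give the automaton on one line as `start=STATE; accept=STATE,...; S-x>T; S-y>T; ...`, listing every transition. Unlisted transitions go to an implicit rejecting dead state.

start=q0; accept=q3,q4; q0-x>q1; q0-y>q2; q1-x>q3; q1-y>q4; q2-x>q5; q2-y>q6; q3-x>q3; q3-y>q4; q4-x>q5; q4-y>q6; q5-x>q3; q5-y>q4; q6-x>q5; q6-y>q6

A DFA must remember the last 2 symbols (since which symbol is second-to-last isn't known until the input ends). Use one state per possible window of the last ≤2 symbols; accept from those whose window starts with `x`.
        x   y  
>  q0   q1  q2 
   q1   q3  q4 
   q2   q5  q6 
 * q3   q3  q4 
 * q4   q5  q6 
   q5   q3  q4 
   q6   q5  q6 
(> = start, * = accepting)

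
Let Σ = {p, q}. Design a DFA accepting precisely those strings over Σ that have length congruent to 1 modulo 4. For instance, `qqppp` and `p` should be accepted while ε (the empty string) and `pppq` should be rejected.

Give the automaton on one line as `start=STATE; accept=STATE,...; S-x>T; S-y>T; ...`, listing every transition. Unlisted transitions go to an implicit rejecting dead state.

Only the length mod 4 matters, so use a 4-cycle: from any state, every input symbol moves to the next state, wrapping S3 back to S0. Mark S1 accepting.
A 4-state machine:
        p   q  
>  S0   S1  S1 
 * S1   S2  S2 
   S2   S3  S3 
   S3   S0  S0 
(> = start, * = accepting)

start=S0; accept=S1; S0-p>S1; S0-q>S1; S1-p>S2; S1-q>S2; S2-p>S3; S2-q>S3; S3-p>S0; S3-q>S0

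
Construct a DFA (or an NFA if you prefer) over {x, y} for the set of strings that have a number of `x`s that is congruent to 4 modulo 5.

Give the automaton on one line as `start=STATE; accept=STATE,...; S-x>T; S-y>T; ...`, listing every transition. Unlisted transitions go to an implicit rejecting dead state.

The only thing that matters is how many `x`s have appeared, reduced mod 5. Use one state per residue: q0 for 0, …, q4 for 4. Reading `x` moves to the next residue; anything else stays put. q4 is accepting.
5 states suffice.
        x   y  
>  q0   q1  q0 
   q1   q2  q1 
   q2   q3  q2 
   q3   q4  q3 
 * q4   q0  q4 
(> = start, * = accepting)

start=q0; accept=q4; q0-x>q1; q0-y>q0; q1-x>q2; q1-y>q1; q2-x>q3; q2-y>q2; q3-x>q4; q3-y>q3; q4-x>q0; q4-y>q4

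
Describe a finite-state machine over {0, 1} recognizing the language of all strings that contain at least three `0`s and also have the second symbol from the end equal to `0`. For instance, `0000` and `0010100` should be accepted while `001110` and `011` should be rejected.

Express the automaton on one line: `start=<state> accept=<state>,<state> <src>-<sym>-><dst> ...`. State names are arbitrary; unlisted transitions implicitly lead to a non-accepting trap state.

Run two small machines in parallel and take their product. One (5 states) tracks the count of `0`s, saturating at 4; the other (7 states) tracks the last 2 symbols read. Each combined state is a pair, one component from each; accept when both components accept.
19 states suffice.
          0    1  
>  q0     q1   q2 
   q1     q3   q4 
   q2     q5   q6 
   q3     q7   q8 
   q4     q9  q10 
   q5     q3   q4 
   q6     q5   q6 
 * q7    q11  q12 
   q8    q13  q14 
   q9     q7   q8 
   q10    q9  q10 
 * q11   q11  q15 
 * q12   q16  q17 
   q13   q11  q12 
   q14   q13  q14 
 * q15   q16  q18 
   q16   q11  q15 
   q17   q16  q17 
   q18   q16  q18 
(> = start, * = accepting)

start=q0 accept=q7,q11,q12,q15 q0-0->q1 q0-1->q2 q1-0->q3 q1-1->q4 q2-0->q5 q2-1->q6 q3-0->q7 q3-1->q8 q4-0->q9 q4-1->q10 q5-0->q3 q5-1->q4 q6-0->q5 q6-1->q6 q7-0->q11 q7-1->q12 q8-0->q13 q8-1->q14 q9-0->q7 q9-1->q8 q10-0->q9 q10-1->q10 q11-0->q11 q11-1->q15 q12-0->q16 q12-1->q17 q13-0->q11 q13-1->q12 q14-0->q13 q14-1->q14 q15-0->q16 q15-1->q18 q16-0->q11 q16-1->q15 q17-0->q16 q17-1->q17 q18-0->q16 q18-1->q18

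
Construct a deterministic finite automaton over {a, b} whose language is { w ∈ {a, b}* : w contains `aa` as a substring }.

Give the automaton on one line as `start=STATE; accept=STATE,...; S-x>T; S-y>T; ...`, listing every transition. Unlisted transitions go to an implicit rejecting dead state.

start=s0; accept=s2; s0-a>s1; s0-b>s0; s1-a>s2; s1-b>s0; s2-a>s2; s2-b>s2

Track how much of `aa` has been matched so far: state s0 is no progress, s2 is the absorbing accept state reached once `aa` has occurred. Intermediate states record partial matches; on a mismatch, fall back to the longest reusable overlap.
3 states suffice.
        a   b  
>  s0   s1  s0 
   s1   s2  s0 
 * s2   s2  s2 
(> = start, * = accepting)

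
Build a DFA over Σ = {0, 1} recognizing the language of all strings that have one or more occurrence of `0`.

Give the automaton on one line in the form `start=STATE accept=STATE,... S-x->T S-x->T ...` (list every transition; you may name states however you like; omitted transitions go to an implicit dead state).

Only the number of `0`s matters, and only up to 2. Make a chain q0 → q1 → q2 advanced by each `0` (with q2 absorbing); every other symbol self-loops. The accepting set is {q1, q2}.
With 3 states:
        0   1  
>  q0   q1  q0 
 * q1   q2  q1 
 * q2   q2  q2 
(> = start, * = accepting)

start=q0 accept=q1,q2 q0-0->q1 q0-1->q0 q1-0->q2 q1-1->q1 q2-0->q2 q2-1->q2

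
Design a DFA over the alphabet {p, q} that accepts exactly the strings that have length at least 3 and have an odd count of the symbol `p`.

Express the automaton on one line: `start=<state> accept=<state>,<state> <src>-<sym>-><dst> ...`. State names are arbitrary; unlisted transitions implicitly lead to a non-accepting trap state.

start=A accept=F,I A-p->B A-q->C B-p->D B-q->E C-p->E C-q->D D-p->F D-q->G E-p->G E-q->F F-p->H F-q->I G-p->I G-q->H H-p->I H-q->H I-p->H I-q->I

Handle the two conditions separately and then intersect. The first has 5 states tracking the input length, saturating at 4; the second has 2 states tracking the count of `p`s modulo 2. A product state is a pair (one from each), accepting exactly when both do.
       p  q 
>  A   B  C 
   B   D  E 
   C   E  D 
   D   F  G 
   E   G  F 
 * F   H  I 
   G   I  H 
   H   I  H 
 * I   H  I 
(> = start, * = accepting)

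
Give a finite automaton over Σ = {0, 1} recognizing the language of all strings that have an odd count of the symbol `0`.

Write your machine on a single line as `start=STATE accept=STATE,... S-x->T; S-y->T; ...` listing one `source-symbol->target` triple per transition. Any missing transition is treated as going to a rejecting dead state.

The only thing that matters is how many `0`s have appeared, reduced mod 2. Use one state per residue: s0 for 0, …, s1 for 1. Reading `0` moves to the next residue; anything else stays put. s1 is accepting.
With 2 states:
        0   1  
>  s0   s1  s0 
 * s1   s0  s1 
(> = start, * = accepting)

start=s0; accept=s1; s0-0->s1; s0-1->s0; s1-0->s0; s1-1->s1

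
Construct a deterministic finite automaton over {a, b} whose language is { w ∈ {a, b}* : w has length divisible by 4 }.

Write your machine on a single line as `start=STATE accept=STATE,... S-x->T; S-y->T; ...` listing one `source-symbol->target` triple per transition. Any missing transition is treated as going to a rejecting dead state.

Only the length mod 4 matters, so use a 4-cycle: from any state, every input symbol moves to the next state, wrapping s3 back to s0. Mark s0 accepting.
A 4-state machine:
        a   b  
>* s0   s1  s1 
   s1   s2  s2 
   s2   s3  s3 
   s3   s0  s0 
(> = start, * = accepting)

start=s0; accept=s0; s0-a->s1; s0-b->s1; s1-a->s2; s1-b->s2; s2-a->s3; s2-b->s3; s3-a->s0; s3-b->s0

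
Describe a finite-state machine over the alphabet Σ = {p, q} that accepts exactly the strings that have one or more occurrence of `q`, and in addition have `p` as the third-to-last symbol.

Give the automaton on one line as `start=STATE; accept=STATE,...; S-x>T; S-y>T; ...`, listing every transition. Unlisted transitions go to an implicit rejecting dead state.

Run two small machines in parallel and take their product. One (3 states) tracks the count of `q`s, saturating at 2; the other (15 states) tracks the last 3 symbols read. Each combined state is a pair, one component from each; accept when both components accept. Equivalent product states are then merged.
With 11 states:
       p  q 
>  A   B  C 
   B   D  E 
   C   F  C 
   D   D  G 
   E   H  I 
   F   J  E 
 * G   H  I 
 * H   J  E 
 * I   F  C 
   J   K  G 
 * K   K  G 
(> = start, * = accepting)

start=A; accept=G,H,I,K; A-p>B; A-q>C; B-p>D; B-q>E; C-p>F; C-q>C; D-p>D; D-q>G; E-p>H; E-q>I; F-p>J; F-q>E; G-p>H; G-q>I; H-p>J; H-q>E; I-p>F; I-q>C; J-p>K; J-q>G; K-p>K; K-q>G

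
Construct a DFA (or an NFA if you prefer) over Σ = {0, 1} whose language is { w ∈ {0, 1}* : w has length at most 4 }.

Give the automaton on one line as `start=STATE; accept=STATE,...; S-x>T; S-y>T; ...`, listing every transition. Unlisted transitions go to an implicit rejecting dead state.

Count input length up to 5: every symbol moves from q0 toward q5, which means 'more than 4' and absorbs. Accept from {q0, q1, q2, q3, q4}.
        0   1  
>* q0   q1  q1 
 * q1   q2  q2 
 * q2   q3  q3 
 * q3   q4  q4 
 * q4   q5  q5 
   q5   q5  q5 
(> = start, * = accepting)

start=q0; accept=q0,q1,q2,q3,q4; q0-0>q1; q0-1>q1; q1-0>q2; q1-1>q2; q2-0>q3; q2-1>q3; q3-0>q4; q3-1>q4; q4-0>q5; q4-1>q5; q5-0>q5; q5-1>q5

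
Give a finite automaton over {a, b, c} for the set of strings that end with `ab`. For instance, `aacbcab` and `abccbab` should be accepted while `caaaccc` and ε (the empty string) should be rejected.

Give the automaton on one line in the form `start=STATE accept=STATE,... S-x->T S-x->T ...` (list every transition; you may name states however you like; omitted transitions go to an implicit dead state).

Remember how much of `ab` the current input suffix matches. State q0 means no match yet; q1 means the last symbol is `a`; q2 means the last 2 symbols are `ab`. Only q2 accepts. On a mismatch, fall back to the longest proper suffix that is still a prefix of `ab`.
A 3-state machine:
        a   b   c  
>  q0   q1  q0  q0 
   q1   q1  q2  q0 
 * q2   q1  q0  q0 
(> = start, * = accepting)

start=q0 accept=q2 q0-a->q1 q0-b->q0 q0-c->q0 q1-a->q1 q1-b->q2 q1-c->q0 q2-a->q1 q2-b->q0 q2-c->q0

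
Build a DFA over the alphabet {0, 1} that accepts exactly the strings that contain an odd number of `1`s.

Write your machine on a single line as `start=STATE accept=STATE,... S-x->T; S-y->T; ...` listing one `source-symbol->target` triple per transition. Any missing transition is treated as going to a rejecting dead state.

Keep the running count of `1`s modulo 2: each `1` advances along the cycle A → B → A while other symbols loop. Accept at B.
With 2 states:
       0  1 
>  A   A  B 
 * B   B  A 
(> = start, * = accepting)

start=A; accept=B; A-0->A; A-1->B; B-0->B; B-1->A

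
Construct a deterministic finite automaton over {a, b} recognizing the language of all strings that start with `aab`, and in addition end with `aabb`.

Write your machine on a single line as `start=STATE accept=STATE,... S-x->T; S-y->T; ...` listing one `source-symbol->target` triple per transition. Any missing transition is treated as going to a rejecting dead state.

start=S0; accept=S6; S0-a->S1; S0-b->S2; S1-a->S3; S1-b->S2; S2-a->S2; S2-b->S2; S3-a->S2; S3-b->S4; S4-a->S5; S4-b->S6; S5-a->S7; S5-b->S8; S6-a->S5; S6-b->S8; S7-a->S7; S7-b->S4; S8-a->S5; S8-b->S8

Build one automaton per condition and run them in lockstep. One (5 states) tracks whether the input so far still matches the prefix `aab`; the other (5 states) tracks how much of the suffix `aabb` has currently been matched. Each combined state is a pair, one component from each; accept when both components accept. Minimizing collapses redundant product states.
        a   b  
>  S0   S1  S2 
   S1   S3  S2 
   S2   S2  S2 
   S3   S2  S4 
   S4   S5  S6 
   S5   S7  S8 
 * S6   S5  S8 
   S7   S7  S4 
   S8   S5  S8 
(> = start, * = accepting)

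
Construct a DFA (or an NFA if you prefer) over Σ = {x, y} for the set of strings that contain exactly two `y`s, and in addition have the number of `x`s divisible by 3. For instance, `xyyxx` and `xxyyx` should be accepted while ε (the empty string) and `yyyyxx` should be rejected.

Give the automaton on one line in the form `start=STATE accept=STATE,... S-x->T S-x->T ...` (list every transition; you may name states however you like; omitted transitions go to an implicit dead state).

Run two small machines in parallel and take their product. The first has 4 states tracking the count of `y`s, saturating at 3; the second has 3 states tracking the count of `x`s modulo 3. A product state is a pair (one from each), accepting exactly when both do.
With 12 states:
          x    y  
>  q0     q1   q2 
   q1     q3   q4 
   q2     q4   q5 
   q3     q0   q6 
   q4     q6   q7 
 * q5     q7   q8 
   q6     q2   q9 
   q7     q9  q10 
   q8    q10   q8 
   q9     q5  q11 
   q10   q11  q10 
   q11    q8  q11 
(> = start, * = accepting)

start=q0 accept=q5 q0-x->q1 q0-y->q2 q1-x->q3 q1-y->q4 q2-x->q4 q2-y->q5 q3-x->q0 q3-y->q6 q4-x->q6 q4-y->q7 q5-x->q7 q5-y->q8 q6-x->q2 q6-y->q9 q7-x->q9 q7-y->q10 q8-x->q10 q8-y->q8 q9-x->q5 q9-y->q11 q10-x->q11 q10-y->q10 q11-x->q8 q11-y->q11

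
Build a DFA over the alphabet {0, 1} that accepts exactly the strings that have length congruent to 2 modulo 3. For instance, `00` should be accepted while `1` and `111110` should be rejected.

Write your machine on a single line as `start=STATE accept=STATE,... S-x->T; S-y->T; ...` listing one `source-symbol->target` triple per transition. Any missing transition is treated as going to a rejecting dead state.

Count input length modulo 3: every symbol advances one step around the cycle S0 → S1 → S2 → S0. Accept at S2.
With 3 states:
        0   1  
>  S0   S1  S1 
   S1   S2  S2 
 * S2   S0  S0 
(> = start, * = accepting)

start=S0; accept=S2; S0-0->S1; S0-1->S1; S1-0->S2; S1-1->S2; S2-0->S0; S2-1->S0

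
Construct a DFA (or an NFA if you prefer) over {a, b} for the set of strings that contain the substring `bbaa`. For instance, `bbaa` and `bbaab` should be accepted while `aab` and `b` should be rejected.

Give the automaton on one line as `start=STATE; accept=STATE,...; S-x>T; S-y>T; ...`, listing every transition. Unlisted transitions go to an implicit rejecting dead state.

start=q0; accept=q4; q0-a>q0; q0-b>q1; q1-a>q0; q1-b>q2; q2-a>q3; q2-b>q2; q3-a>q4; q3-b>q1; q4-a>q4; q4-b>q4

States q0..q3 record the length of the longest prefix of `bbaa` that matches the current input suffix. Reaching q4 means `bbaa` has been seen, and we stay there forever. Accept from q4.
A 5-state machine:
        a   b  
>  q0   q0  q1 
   q1   q0  q2 
   q2   q3  q2 
   q3   q4  q1 
 * q4   q4  q4 
(> = start, * = accepting)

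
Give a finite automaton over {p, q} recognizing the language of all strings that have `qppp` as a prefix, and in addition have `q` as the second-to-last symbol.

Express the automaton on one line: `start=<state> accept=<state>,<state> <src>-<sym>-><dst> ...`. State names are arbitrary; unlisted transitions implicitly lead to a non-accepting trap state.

Build one automaton per condition and run them in lockstep. The first has 6 states tracking whether the input so far still matches the prefix `qppp`; the second has 7 states tracking the last 2 symbols read. A product state is a pair (one from each), accepting exactly when both do. Equivalent product states are then merged.
9 states suffice.
        p   q  
>  s0   s1  s2 
   s1   s1  s1 
   s2   s3  s1 
   s3   s4  s1 
   s4   s5  s1 
   s5   s5  s6 
   s6   s7  s8 
 * s7   s5  s6 
 * s8   s7  s8 
(> = start, * = accepting)

start=s0 accept=s7,s8 s0-p->s1 s0-q->s2 s1-p->s1 s1-q->s1 s2-p->s3 s2-q->s1 s3-p->s4 s3-q->s1 s4-p->s5 s4-q->s1 s5-p->s5 s5-q->s6 s6-p->s7 s6-q->s8 s7-p->s5 s7-q->s6 s8-p->s7 s8-q->s8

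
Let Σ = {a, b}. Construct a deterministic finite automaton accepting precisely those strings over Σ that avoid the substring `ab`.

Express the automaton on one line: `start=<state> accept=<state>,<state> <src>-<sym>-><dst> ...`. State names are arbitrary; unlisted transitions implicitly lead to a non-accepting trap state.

Track partial matches of the forbidden pattern `ab`. State q2 is a dead state reached once `ab` has occurred; every other state accepts. q0 means no part of `ab` is currently matched.
        a   b  
>* q0   q1  q0 
 * q1   q1  q2 
   q2   q2  q2 
(> = start, * = accepting)

start=q0 accept=q0,q1 q0-a->q1 q0-b->q0 q1-a->q1 q1-b->q2 q2-a->q2 q2-b->q2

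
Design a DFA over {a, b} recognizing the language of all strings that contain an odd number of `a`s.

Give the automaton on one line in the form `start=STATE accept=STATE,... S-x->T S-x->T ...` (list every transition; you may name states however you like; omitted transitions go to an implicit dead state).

start=S0 accept=S1 S0-a->S1 S0-b->S0 S1-a->S0 S1-b->S1

The only thing that matters is how many `a`s have appeared, reduced mod 2. Use one state per residue: S0 for 0, …, S1 for 1. Reading `a` moves to the next residue; anything else stays put. S1 is accepting.
A 2-state machine:
        a   b  
>  S0   S1  S0 
 * S1   S0  S1 
(> = start, * = accepting)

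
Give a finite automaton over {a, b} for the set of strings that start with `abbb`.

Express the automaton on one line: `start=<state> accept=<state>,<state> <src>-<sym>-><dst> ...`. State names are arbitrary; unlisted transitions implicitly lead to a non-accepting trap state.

Check the first 4 symbols one by one: q0 through q3 record how many have matched `abbb` so far; any wrong symbol goes to the dead state q5. After all 4 match we enter the accepting sink q4.
6 states suffice.
        a   b  
>  q0   q1  q5 
   q1   q5  q2 
   q2   q5  q3 
   q3   q5  q4 
 * q4   q4  q4 
   q5   q5  q5 
(> = start, * = accepting)

start=q0 accept=q4 q0-a->q1 q0-b->q5 q1-a->q5 q1-b->q2 q2-a->q5 q2-b->q3 q3-a->q5 q3-b->q4 q4-a->q4 q4-b->q4 q5-a->q5 q5-b->q5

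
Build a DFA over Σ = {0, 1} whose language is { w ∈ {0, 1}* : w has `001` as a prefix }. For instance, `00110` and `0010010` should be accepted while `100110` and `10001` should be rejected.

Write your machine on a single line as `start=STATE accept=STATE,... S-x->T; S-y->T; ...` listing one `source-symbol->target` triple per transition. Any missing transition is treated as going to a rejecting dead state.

start=A; accept=D; A-0->B; A-1->E; B-0->C; B-1->E; C-0->E; C-1->D; D-0->D; D-1->D; E-0->E; E-1->E

Walk along `001` while the input agrees: from A take `0` to B, and so on. Any deviation drops to the rejecting sink E. Once D is reached the prefix is confirmed and every continuation is accepted.
       0  1 
>  A   B  E 
   B   C  E 
   C   E  D 
 * D   D  D 
   E   E  E 
(> = start, * = accepting)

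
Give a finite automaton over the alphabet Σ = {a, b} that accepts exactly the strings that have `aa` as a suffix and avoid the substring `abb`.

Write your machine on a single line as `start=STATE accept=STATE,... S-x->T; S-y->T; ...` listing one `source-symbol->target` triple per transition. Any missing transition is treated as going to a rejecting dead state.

start=s0; accept=s2; s0-a->s1; s0-b->s0; s1-a->s2; s1-b->s3; s2-a->s2; s2-b->s3; s3-a->s1; s3-b->s4; s4-a->s4; s4-b->s4

Run two small machines in parallel and take their product. The first has 3 states tracking how much of the suffix `aa` has currently been matched; the second has 4 states tracking partial matches of the forbidden pattern `abb`. A product state is a pair (one from each), accepting exactly when both do. After merging equivalent states the machine shrinks.
A 5-state machine:
        a   b  
>  s0   s1  s0 
   s1   s2  s3 
 * s2   s2  s3 
   s3   s1  s4 
   s4   s4  s4 
(> = start, * = accepting)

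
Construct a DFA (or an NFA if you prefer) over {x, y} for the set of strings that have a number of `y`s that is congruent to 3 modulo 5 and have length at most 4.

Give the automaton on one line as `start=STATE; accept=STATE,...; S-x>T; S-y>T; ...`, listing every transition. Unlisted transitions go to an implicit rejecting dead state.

start=s0; accept=s9,s13; s0-x>s1; s0-y>s2; s1-x>s3; s1-y>s4; s2-x>s4; s2-y>s5; s3-x>s6; s3-y>s7; s4-x>s7; s4-y>s8; s5-x>s8; s5-y>s9; s6-x>s10; s6-y>s11; s7-x>s11; s7-y>s12; s8-x>s12; s8-y>s13; s9-x>s13; s9-y>s14; s10-x>s15; s10-y>s16; s11-x>s16; s11-y>s17; s12-x>s17; s12-y>s18; s13-x>s18; s13-y>s19; s14-x>s19; s14-y>s15; s15-x>s15; s15-y>s16; s16-x>s16; s16-y>s17; s17-x>s17; s17-y>s18; s18-x>s18; s18-y>s19; s19-x>s19; s19-y>s15

Build one automaton per condition and run them in lockstep. One (5 states) tracks the count of `y`s modulo 5; the other (6 states) tracks the input length, saturating at 5. Each combined state is a pair, one component from each; accept when both components accept.
A 20-state machine:
          x    y  
>  s0     s1   s2 
   s1     s3   s4 
   s2     s4   s5 
   s3     s6   s7 
   s4     s7   s8 
   s5     s8   s9 
   s6    s10  s11 
   s7    s11  s12 
   s8    s12  s13 
 * s9    s13  s14 
   s10   s15  s16 
   s11   s16  s17 
   s12   s17  s18 
 * s13   s18  s19 
   s14   s19  s15 
   s15   s15  s16 
   s16   s16  s17 
   s17   s17  s18 
   s18   s18  s19 
   s19   s19  s15 
(> = start, * = accepting)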